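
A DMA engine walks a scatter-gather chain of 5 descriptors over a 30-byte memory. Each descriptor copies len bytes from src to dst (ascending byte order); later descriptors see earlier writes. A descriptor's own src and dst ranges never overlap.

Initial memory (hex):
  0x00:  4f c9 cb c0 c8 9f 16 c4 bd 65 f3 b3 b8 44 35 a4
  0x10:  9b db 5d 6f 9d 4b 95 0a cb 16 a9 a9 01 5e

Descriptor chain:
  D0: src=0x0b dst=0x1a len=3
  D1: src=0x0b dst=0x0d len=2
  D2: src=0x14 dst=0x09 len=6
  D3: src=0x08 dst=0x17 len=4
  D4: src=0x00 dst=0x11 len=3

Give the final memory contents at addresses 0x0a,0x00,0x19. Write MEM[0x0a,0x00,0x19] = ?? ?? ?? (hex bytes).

MEM[0x0a,0x00,0x19] = 4b 4f 4b

  after D0: wrote 3B at 0x1a = b3b844
  after D1: wrote 2B at 0x0d = b3b8
  after D2: wrote 6B at 0x09 = 9d4b950acb16
  after D3: wrote 4B at 0x17 = bd9d4b95
  after D4: wrote 3B at 0x11 = 4fc9cb
query mem[0x0a]=0x4b, mem[0x00]=0x4f, mem[0x19]=0x4b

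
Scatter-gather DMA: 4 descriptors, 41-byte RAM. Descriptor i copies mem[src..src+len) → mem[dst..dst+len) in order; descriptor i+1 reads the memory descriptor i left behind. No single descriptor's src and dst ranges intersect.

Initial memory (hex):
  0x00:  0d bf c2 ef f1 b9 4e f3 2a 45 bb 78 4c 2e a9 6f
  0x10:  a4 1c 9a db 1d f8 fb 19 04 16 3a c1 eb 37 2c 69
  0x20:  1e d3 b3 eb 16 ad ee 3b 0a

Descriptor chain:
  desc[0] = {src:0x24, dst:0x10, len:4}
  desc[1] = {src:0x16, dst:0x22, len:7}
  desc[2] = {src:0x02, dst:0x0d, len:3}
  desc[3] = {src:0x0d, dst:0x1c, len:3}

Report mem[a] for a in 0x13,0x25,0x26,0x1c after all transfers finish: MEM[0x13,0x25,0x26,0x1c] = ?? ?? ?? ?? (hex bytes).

MEM[0x13,0x25,0x26,0x1c] = 3b 16 3a c2

[0] 0x24->0x10 len=4 : 16 ad ee 3b
[1] 0x16->0x22 len=7 : fb 19 04 16 3a c1 eb
[2] 0x02->0x0d len=3 : c2 ef f1
[3] 0x0d->0x1c len=3 : c2 ef f1
query mem[0x13]=0x3b, mem[0x25]=0x16, mem[0x26]=0x3a, mem[0x1c]=0xc2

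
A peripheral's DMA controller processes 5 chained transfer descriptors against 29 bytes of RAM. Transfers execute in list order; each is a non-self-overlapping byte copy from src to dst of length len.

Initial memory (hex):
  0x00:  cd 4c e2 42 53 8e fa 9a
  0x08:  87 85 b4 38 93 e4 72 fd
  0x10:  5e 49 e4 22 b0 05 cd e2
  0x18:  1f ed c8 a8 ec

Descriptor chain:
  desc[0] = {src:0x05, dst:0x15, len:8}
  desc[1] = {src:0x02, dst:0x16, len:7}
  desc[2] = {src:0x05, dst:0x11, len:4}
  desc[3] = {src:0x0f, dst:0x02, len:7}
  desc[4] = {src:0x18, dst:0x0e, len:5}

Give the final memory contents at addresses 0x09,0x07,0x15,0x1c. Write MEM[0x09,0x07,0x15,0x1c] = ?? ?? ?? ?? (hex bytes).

#0 dst[0x15+8] := {0x8e,0xfa,0x9a,0x87,0x85,0xb4,0x38,0x93}
#1 dst[0x16+7] := {0xe2,0x42,0x53,0x8e,0xfa,0x9a,0x87}
#2 dst[0x11+4] := {0x8e,0xfa,0x9a,0x87}
#3 dst[0x02+7] := {0xfd,0x5e,0x8e,0xfa,0x9a,0x87,0x8e}
#4 dst[0x0e+5] := {0x53,0x8e,0xfa,0x9a,0x87}
query mem[0x09]=0x85, mem[0x07]=0x87, mem[0x15]=0x8e, mem[0x1c]=0x87

MEM[0x09,0x07,0x15,0x1c] = 85 87 8e 87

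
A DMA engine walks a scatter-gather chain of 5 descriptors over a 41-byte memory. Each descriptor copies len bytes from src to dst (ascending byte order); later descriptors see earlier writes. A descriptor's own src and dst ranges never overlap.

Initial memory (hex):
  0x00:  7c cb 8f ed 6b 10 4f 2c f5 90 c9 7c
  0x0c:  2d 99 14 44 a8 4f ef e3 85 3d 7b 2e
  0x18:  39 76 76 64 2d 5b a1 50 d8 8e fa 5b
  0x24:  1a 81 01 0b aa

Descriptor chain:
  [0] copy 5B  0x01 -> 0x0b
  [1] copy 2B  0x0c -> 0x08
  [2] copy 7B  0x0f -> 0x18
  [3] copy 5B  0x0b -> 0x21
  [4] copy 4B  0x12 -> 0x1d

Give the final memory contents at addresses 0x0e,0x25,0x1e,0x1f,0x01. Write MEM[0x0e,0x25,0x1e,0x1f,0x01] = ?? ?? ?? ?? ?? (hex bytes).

MEM[0x0e,0x25,0x1e,0x1f,0x01] = 6b 10 e3 85 cb

#0 dst[0x0b+5] := {0xcb,0x8f,0xed,0x6b,0x10}
#1 dst[0x08+2] := {0x8f,0xed}
#2 dst[0x18+7] := {0x10,0xa8,0x4f,0xef,0xe3,0x85,0x3d}
#3 dst[0x21+5] := {0xcb,0x8f,0xed,0x6b,0x10}
#4 dst[0x1d+4] := {0xef,0xe3,0x85,0x3d}
query mem[0x0e]=0x6b, mem[0x25]=0x10, mem[0x1e]=0xe3, mem[0x1f]=0x85, mem[0x01]=0xcb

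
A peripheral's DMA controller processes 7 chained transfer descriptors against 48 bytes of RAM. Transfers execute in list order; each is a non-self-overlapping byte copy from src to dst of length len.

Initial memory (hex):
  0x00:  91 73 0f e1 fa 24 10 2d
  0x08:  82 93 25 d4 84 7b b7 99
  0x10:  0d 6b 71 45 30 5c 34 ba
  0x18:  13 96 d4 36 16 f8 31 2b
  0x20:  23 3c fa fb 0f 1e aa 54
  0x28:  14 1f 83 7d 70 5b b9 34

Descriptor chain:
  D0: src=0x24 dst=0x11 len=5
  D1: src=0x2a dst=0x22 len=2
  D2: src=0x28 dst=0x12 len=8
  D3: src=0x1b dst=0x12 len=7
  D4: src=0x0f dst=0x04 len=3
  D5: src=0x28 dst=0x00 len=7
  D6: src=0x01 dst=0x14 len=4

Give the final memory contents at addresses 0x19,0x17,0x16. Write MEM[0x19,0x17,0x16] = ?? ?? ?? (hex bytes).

D0: mem[0x11..0x15] <- [0f 1e aa 54 14]
D1: mem[0x22..0x23] <- [83 7d]
D2: mem[0x12..0x19] <- [14 1f 83 7d 70 5b b9 34]
D3: mem[0x12..0x18] <- [36 16 f8 31 2b 23 3c]
D4: mem[0x04..0x06] <- [99 0d 0f]
D5: mem[0x00..0x06] <- [14 1f 83 7d 70 5b b9]
D6: mem[0x14..0x17] <- [1f 83 7d 70]
query mem[0x19]=0x34, mem[0x17]=0x70, mem[0x16]=0x7d

MEM[0x19,0x17,0x16] = 34 70 7d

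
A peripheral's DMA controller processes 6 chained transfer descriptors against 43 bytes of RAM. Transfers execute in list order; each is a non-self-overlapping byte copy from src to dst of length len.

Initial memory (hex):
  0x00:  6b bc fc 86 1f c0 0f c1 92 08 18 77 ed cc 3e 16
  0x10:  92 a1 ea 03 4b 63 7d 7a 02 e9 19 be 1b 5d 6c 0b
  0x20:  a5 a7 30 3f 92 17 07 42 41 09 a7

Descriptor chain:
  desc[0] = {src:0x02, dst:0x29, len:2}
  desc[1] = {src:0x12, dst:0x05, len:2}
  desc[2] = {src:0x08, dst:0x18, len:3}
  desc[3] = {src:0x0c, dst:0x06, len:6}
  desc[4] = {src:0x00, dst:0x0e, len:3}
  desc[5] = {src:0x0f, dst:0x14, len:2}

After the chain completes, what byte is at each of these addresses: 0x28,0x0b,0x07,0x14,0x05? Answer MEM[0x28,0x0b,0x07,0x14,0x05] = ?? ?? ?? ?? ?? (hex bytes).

MEM[0x28,0x0b,0x07,0x14,0x05] = 41 a1 cc bc ea

  after D0: wrote 2B at 0x29 = fc86
  after D1: wrote 2B at 0x05 = ea03
  after D2: wrote 3B at 0x18 = 920818
  after D3: wrote 6B at 0x06 = edcc3e1692a1
  after D4: wrote 3B at 0x0e = 6bbcfc
  after D5: wrote 2B at 0x14 = bcfc
query mem[0x28]=0x41, mem[0x0b]=0xa1, mem[0x07]=0xcc, mem[0x14]=0xbc, mem[0x05]=0xea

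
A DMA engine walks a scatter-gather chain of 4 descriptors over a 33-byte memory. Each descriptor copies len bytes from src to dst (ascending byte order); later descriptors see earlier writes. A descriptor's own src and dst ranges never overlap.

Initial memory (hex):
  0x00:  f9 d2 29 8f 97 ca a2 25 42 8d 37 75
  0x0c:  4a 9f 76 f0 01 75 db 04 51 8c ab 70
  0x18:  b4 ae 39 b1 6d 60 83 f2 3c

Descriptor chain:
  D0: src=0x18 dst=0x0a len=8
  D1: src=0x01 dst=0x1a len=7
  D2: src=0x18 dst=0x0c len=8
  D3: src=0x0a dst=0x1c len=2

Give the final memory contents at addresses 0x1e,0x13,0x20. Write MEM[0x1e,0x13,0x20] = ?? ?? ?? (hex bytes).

D0: mem[0x0a..0x11] <- [b4 ae 39 b1 6d 60 83 f2]
D1: mem[0x1a..0x20] <- [d2 29 8f 97 ca a2 25]
D2: mem[0x0c..0x13] <- [b4 ae d2 29 8f 97 ca a2]
D3: mem[0x1c..0x1d] <- [b4 ae]
query mem[0x1e]=0xca, mem[0x13]=0xa2, mem[0x20]=0x25

MEM[0x1e,0x13,0x20] = ca a2 25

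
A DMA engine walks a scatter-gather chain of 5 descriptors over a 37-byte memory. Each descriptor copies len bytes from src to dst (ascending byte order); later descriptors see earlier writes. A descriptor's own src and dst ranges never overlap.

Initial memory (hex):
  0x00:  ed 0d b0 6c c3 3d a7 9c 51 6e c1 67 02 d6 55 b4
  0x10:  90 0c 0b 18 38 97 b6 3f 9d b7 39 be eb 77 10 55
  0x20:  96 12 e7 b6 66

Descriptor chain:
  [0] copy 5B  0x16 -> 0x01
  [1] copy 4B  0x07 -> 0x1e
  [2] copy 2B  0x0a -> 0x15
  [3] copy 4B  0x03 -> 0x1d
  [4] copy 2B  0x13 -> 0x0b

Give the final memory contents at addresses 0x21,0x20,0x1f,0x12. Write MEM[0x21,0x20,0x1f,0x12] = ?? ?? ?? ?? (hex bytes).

  after D0: wrote 5B at 0x01 = b63f9db739
  after D1: wrote 4B at 0x1e = 9c516ec1
  after D2: wrote 2B at 0x15 = c167
  after D3: wrote 4B at 0x1d = 9db739a7
  after D4: wrote 2B at 0x0b = 1838
query mem[0x21]=0xc1, mem[0x20]=0xa7, mem[0x1f]=0x39, mem[0x12]=0x0b

MEM[0x21,0x20,0x1f,0x12] = c1 a7 39 0b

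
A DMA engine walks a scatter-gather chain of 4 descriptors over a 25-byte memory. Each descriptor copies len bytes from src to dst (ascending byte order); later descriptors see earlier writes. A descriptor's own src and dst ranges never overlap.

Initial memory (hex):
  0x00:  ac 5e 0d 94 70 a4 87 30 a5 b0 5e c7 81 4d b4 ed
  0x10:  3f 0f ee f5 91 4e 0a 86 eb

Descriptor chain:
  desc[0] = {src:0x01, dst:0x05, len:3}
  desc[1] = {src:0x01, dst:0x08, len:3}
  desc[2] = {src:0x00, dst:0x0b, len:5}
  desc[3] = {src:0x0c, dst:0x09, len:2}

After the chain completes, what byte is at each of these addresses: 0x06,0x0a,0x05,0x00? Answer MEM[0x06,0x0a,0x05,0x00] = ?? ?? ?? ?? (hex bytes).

MEM[0x06,0x0a,0x05,0x00] = 0d 0d 5e ac

  after D0: wrote 3B at 0x05 = 5e0d94
  after D1: wrote 3B at 0x08 = 5e0d94
  after D2: wrote 5B at 0x0b = ac5e0d9470
  after D3: wrote 2B at 0x09 = 5e0d
query mem[0x06]=0x0d, mem[0x0a]=0x0d, mem[0x05]=0x5e, mem[0x00]=0xac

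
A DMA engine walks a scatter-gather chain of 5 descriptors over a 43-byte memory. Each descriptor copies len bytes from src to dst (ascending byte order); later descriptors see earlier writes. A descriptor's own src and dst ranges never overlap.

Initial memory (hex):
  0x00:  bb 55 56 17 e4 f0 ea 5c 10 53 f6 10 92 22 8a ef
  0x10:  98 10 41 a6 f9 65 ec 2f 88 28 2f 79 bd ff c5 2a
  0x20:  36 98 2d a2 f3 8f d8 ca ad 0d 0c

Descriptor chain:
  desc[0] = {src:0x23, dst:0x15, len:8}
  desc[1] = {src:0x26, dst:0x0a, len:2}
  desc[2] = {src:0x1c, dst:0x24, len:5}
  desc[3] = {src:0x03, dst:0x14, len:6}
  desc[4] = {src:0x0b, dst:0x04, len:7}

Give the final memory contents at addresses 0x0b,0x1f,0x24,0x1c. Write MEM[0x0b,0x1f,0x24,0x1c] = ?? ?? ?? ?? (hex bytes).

D0: mem[0x15..0x1c] <- [a2 f3 8f d8 ca ad 0d 0c]
D1: mem[0x0a..0x0b] <- [d8 ca]
D2: mem[0x24..0x28] <- [0c ff c5 2a 36]
D3: mem[0x14..0x19] <- [17 e4 f0 ea 5c 10]
D4: mem[0x04..0x0a] <- [ca 92 22 8a ef 98 10]
query mem[0x0b]=0xca, mem[0x1f]=0x2a, mem[0x24]=0x0c, mem[0x1c]=0x0c

MEM[0x0b,0x1f,0x24,0x1c] = ca 2a 0c 0c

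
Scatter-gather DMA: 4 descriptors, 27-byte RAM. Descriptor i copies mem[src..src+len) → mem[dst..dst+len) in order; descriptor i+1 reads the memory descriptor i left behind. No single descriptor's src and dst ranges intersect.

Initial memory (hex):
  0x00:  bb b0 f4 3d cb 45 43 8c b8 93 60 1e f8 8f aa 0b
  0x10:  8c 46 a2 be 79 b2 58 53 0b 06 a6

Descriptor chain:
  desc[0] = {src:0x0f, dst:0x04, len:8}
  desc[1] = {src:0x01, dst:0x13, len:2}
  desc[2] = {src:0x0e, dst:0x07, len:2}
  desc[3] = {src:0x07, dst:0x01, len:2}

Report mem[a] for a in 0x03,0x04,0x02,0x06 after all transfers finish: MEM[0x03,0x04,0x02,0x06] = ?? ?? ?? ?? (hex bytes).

MEM[0x03,0x04,0x02,0x06] = 3d 0b 0b 46

  after D0: wrote 8B at 0x04 = 0b8c46a2be79b258
  after D1: wrote 2B at 0x13 = b0f4
  after D2: wrote 2B at 0x07 = aa0b
  after D3: wrote 2B at 0x01 = aa0b
query mem[0x03]=0x3d, mem[0x04]=0x0b, mem[0x02]=0x0b, mem[0x06]=0x46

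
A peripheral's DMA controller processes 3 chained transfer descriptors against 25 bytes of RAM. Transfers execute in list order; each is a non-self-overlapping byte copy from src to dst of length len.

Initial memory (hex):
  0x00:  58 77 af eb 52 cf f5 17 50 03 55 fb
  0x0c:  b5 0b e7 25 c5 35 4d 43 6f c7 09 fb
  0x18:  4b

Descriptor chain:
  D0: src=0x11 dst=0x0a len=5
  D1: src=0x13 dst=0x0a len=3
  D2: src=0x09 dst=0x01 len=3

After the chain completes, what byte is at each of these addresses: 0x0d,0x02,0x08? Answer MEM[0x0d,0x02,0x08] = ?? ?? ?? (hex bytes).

MEM[0x0d,0x02,0x08] = 6f 43 50

D0: mem[0x0a..0x0e] <- [35 4d 43 6f c7]
D1: mem[0x0a..0x0c] <- [43 6f c7]
D2: mem[0x01..0x03] <- [03 43 6f]
query mem[0x0d]=0x6f, mem[0x02]=0x43, mem[0x08]=0x50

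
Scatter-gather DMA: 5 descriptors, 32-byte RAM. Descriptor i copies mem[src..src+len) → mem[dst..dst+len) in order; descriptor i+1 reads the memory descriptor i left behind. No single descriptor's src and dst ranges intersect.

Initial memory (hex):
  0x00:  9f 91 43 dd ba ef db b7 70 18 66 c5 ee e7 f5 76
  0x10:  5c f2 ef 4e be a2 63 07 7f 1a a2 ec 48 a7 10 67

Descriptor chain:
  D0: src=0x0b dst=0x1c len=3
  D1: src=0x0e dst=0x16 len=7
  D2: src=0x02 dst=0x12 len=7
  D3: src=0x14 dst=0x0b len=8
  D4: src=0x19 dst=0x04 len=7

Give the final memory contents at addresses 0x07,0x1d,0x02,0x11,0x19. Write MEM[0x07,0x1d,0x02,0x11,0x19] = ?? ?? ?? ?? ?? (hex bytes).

MEM[0x07,0x1d,0x02,0x11,0x19] = be ee 43 ef f2

  after D0: wrote 3B at 0x1c = c5eee7
  after D1: wrote 7B at 0x16 = f5765cf2ef4ebe
  after D2: wrote 7B at 0x12 = 43ddbaefdbb770
  after D3: wrote 8B at 0x0b = baefdbb770f2ef4e
  after D4: wrote 7B at 0x04 = f2ef4ebeeee767
query mem[0x07]=0xbe, mem[0x1d]=0xee, mem[0x02]=0x43, mem[0x11]=0xef, mem[0x19]=0xf2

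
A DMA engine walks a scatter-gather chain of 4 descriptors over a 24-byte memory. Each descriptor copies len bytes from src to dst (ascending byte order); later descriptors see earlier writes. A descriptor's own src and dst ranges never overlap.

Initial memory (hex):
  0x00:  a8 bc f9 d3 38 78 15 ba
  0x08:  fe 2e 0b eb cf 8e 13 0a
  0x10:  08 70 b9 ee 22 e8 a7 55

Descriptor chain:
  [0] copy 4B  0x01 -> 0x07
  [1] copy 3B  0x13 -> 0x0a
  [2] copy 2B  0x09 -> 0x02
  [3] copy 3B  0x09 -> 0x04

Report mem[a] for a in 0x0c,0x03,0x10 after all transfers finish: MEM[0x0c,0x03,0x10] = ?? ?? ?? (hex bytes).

MEM[0x0c,0x03,0x10] = e8 ee 08

D0: mem[0x07..0x0a] <- [bc f9 d3 38]
D1: mem[0x0a..0x0c] <- [ee 22 e8]
D2: mem[0x02..0x03] <- [d3 ee]
D3: mem[0x04..0x06] <- [d3 ee 22]
query mem[0x0c]=0xe8, mem[0x03]=0xee, mem[0x10]=0x08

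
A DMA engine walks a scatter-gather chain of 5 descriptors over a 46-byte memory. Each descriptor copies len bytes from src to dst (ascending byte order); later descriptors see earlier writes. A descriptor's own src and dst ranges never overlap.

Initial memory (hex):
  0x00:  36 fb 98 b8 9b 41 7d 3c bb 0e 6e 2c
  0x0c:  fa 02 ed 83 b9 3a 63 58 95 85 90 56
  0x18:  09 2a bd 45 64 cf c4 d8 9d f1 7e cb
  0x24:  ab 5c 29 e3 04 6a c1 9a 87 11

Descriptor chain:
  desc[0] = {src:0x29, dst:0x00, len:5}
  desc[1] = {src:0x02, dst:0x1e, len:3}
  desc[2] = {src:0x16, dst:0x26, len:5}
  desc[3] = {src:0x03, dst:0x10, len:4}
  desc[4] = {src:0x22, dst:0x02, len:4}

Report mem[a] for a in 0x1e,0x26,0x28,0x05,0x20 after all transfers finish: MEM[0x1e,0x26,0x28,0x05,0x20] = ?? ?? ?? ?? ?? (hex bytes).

D0: mem[0x00..0x04] <- [6a c1 9a 87 11]
D1: mem[0x1e..0x20] <- [9a 87 11]
D2: mem[0x26..0x2a] <- [90 56 09 2a bd]
D3: mem[0x10..0x13] <- [87 11 41 7d]
D4: mem[0x02..0x05] <- [7e cb ab 5c]
query mem[0x1e]=0x9a, mem[0x26]=0x90, mem[0x28]=0x09, mem[0x05]=0x5c, mem[0x20]=0x11

MEM[0x1e,0x26,0x28,0x05,0x20] = 9a 90 09 5c 11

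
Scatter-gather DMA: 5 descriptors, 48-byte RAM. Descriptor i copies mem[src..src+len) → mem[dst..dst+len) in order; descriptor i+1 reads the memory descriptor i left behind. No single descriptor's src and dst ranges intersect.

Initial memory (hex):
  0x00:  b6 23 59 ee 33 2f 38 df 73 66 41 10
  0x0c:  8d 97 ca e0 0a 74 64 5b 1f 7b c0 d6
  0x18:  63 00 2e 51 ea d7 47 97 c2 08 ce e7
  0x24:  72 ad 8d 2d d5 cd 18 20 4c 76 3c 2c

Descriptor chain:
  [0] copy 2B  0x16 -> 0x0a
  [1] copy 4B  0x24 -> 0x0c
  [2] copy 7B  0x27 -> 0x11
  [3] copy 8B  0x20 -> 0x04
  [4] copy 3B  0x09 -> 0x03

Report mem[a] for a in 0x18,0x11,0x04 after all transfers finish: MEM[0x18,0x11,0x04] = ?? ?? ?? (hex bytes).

D0: mem[0x0a..0x0b] <- [c0 d6]
D1: mem[0x0c..0x0f] <- [72 ad 8d 2d]
D2: mem[0x11..0x17] <- [2d d5 cd 18 20 4c 76]
D3: mem[0x04..0x0b] <- [c2 08 ce e7 72 ad 8d 2d]
D4: mem[0x03..0x05] <- [ad 8d 2d]
query mem[0x18]=0x63, mem[0x11]=0x2d, mem[0x04]=0x8d

MEM[0x18,0x11,0x04] = 63 2d 8d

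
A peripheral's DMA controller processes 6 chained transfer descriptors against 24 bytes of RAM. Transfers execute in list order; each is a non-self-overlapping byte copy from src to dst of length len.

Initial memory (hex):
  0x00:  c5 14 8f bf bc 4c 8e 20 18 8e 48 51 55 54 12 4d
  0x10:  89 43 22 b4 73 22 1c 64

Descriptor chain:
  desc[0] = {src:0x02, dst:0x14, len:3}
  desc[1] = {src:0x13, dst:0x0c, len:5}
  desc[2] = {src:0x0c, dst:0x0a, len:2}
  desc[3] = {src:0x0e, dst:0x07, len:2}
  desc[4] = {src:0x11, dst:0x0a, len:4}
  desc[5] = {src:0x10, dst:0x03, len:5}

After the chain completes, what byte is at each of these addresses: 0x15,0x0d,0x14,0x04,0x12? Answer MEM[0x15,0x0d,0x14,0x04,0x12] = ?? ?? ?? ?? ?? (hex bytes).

[0] 0x02->0x14 len=3 : 8f bf bc
[1] 0x13->0x0c len=5 : b4 8f bf bc 64
[2] 0x0c->0x0a len=2 : b4 8f
[3] 0x0e->0x07 len=2 : bf bc
[4] 0x11->0x0a len=4 : 43 22 b4 8f
[5] 0x10->0x03 len=5 : 64 43 22 b4 8f
query mem[0x15]=0xbf, mem[0x0d]=0x8f, mem[0x14]=0x8f, mem[0x04]=0x43, mem[0x12]=0x22

MEM[0x15,0x0d,0x14,0x04,0x12] = bf 8f 8f 43 22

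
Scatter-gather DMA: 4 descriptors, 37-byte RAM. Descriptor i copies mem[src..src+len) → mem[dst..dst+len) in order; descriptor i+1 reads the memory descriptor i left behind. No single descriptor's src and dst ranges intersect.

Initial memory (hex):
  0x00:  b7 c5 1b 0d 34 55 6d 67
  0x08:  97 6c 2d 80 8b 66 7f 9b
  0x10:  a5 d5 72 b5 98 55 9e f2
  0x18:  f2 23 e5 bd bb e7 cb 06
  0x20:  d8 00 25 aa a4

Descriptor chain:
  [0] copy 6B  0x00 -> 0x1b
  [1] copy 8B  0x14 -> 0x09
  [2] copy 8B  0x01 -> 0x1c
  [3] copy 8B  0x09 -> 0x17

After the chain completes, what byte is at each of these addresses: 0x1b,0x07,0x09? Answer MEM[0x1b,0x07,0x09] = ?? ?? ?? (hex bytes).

D0: mem[0x1b..0x20] <- [b7 c5 1b 0d 34 55]
D1: mem[0x09..0x10] <- [98 55 9e f2 f2 23 e5 b7]
D2: mem[0x1c..0x23] <- [c5 1b 0d 34 55 6d 67 97]
D3: mem[0x17..0x1e] <- [98 55 9e f2 f2 23 e5 b7]
query mem[0x1b]=0xf2, mem[0x07]=0x67, mem[0x09]=0x98

MEM[0x1b,0x07,0x09] = f2 67 98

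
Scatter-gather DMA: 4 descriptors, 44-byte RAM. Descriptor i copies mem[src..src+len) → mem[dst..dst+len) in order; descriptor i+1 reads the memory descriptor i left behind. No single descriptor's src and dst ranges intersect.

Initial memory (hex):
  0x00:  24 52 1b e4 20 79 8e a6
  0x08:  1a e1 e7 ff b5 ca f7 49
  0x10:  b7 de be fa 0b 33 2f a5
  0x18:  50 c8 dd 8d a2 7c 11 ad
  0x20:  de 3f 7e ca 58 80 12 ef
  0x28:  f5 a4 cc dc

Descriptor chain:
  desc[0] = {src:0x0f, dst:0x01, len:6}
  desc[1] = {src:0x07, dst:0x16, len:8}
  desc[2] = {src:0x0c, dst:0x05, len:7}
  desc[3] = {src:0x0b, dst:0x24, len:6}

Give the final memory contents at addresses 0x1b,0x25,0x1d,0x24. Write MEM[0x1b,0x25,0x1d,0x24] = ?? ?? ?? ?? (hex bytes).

MEM[0x1b,0x25,0x1d,0x24] = b5 b5 f7 be

D0: mem[0x01..0x06] <- [49 b7 de be fa 0b]
D1: mem[0x16..0x1d] <- [a6 1a e1 e7 ff b5 ca f7]
D2: mem[0x05..0x0b] <- [b5 ca f7 49 b7 de be]
D3: mem[0x24..0x29] <- [be b5 ca f7 49 b7]
query mem[0x1b]=0xb5, mem[0x25]=0xb5, mem[0x1d]=0xf7, mem[0x24]=0xbe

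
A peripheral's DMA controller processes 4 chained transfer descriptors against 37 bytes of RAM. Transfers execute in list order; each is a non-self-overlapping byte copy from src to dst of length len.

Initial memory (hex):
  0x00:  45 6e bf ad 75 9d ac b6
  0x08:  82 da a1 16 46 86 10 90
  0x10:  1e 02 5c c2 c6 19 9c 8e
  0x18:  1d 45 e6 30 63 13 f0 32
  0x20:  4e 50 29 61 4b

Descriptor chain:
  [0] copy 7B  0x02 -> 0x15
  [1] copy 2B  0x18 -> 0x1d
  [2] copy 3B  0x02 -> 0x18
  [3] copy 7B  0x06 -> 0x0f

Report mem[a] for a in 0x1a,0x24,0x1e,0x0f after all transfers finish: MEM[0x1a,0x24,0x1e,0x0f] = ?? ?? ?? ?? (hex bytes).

D0: mem[0x15..0x1b] <- [bf ad 75 9d ac b6 82]
D1: mem[0x1d..0x1e] <- [9d ac]
D2: mem[0x18..0x1a] <- [bf ad 75]
D3: mem[0x0f..0x15] <- [ac b6 82 da a1 16 46]
query mem[0x1a]=0x75, mem[0x24]=0x4b, mem[0x1e]=0xac, mem[0x0f]=0xac

MEM[0x1a,0x24,0x1e,0x0f] = 75 4b ac ac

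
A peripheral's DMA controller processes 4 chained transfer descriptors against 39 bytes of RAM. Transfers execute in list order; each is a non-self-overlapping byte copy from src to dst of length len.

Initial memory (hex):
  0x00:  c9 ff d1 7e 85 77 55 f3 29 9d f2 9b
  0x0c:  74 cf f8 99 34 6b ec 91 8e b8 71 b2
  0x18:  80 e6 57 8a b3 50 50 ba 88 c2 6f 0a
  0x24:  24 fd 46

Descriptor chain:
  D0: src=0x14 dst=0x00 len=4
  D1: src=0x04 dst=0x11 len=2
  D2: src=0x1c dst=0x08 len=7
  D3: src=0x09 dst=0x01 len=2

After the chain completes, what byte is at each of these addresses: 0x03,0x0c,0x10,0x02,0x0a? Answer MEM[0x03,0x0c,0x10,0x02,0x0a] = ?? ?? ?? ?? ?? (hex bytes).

MEM[0x03,0x0c,0x10,0x02,0x0a] = b2 88 34 50 50

[0] 0x14->0x00 len=4 : 8e b8 71 b2
[1] 0x04->0x11 len=2 : 85 77
[2] 0x1c->0x08 len=7 : b3 50 50 ba 88 c2 6f
[3] 0x09->0x01 len=2 : 50 50
query mem[0x03]=0xb2, mem[0x0c]=0x88, mem[0x10]=0x34, mem[0x02]=0x50, mem[0x0a]=0x50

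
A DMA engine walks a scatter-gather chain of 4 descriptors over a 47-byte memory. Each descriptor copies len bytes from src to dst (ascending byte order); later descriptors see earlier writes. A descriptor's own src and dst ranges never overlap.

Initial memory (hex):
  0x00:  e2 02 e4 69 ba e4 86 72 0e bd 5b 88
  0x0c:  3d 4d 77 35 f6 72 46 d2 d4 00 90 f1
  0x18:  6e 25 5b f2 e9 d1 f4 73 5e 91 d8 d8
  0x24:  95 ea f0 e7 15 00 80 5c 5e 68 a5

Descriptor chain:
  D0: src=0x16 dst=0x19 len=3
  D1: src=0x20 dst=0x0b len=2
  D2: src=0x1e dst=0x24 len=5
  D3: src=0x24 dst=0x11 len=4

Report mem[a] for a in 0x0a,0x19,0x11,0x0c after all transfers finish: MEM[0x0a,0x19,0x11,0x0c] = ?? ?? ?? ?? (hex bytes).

  after D0: wrote 3B at 0x19 = 90f16e
  after D1: wrote 2B at 0x0b = 5e91
  after D2: wrote 5B at 0x24 = f4735e91d8
  after D3: wrote 4B at 0x11 = f4735e91
query mem[0x0a]=0x5b, mem[0x19]=0x90, mem[0x11]=0xf4, mem[0x0c]=0x91

MEM[0x0a,0x19,0x11,0x0c] = 5b 90 f4 91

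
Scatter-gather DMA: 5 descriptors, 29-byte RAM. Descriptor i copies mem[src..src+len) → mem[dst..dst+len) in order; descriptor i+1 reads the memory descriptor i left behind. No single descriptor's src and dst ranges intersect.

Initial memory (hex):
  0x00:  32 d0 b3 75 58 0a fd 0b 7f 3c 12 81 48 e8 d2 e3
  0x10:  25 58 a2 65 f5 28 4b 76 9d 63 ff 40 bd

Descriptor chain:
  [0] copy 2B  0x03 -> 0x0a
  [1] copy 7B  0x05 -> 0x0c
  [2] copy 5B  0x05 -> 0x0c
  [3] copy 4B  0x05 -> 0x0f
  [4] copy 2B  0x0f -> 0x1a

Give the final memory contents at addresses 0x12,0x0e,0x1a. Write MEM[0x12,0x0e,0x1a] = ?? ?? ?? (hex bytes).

MEM[0x12,0x0e,0x1a] = 7f 0b 0a

D0: mem[0x0a..0x0b] <- [75 58]
D1: mem[0x0c..0x12] <- [0a fd 0b 7f 3c 75 58]
D2: mem[0x0c..0x10] <- [0a fd 0b 7f 3c]
D3: mem[0x0f..0x12] <- [0a fd 0b 7f]
D4: mem[0x1a..0x1b] <- [0a fd]
query mem[0x12]=0x7f, mem[0x0e]=0x0b, mem[0x1a]=0x0a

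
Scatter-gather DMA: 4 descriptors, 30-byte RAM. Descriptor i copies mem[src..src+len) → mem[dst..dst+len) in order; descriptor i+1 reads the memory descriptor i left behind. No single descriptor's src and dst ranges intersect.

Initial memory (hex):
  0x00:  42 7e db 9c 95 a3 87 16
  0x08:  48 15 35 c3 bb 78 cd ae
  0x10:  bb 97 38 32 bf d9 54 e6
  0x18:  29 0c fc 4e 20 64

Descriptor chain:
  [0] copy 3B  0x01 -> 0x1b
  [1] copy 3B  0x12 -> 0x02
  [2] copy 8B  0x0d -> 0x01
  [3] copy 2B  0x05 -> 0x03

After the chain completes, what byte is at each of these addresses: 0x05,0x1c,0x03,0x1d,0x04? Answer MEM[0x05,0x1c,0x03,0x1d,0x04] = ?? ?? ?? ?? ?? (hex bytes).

MEM[0x05,0x1c,0x03,0x1d,0x04] = 97 db 97 9c 38

D0: mem[0x1b..0x1d] <- [7e db 9c]
D1: mem[0x02..0x04] <- [38 32 bf]
D2: mem[0x01..0x08] <- [78 cd ae bb 97 38 32 bf]
D3: mem[0x03..0x04] <- [97 38]
query mem[0x05]=0x97, mem[0x1c]=0xdb, mem[0x03]=0x97, mem[0x1d]=0x9c, mem[0x04]=0x38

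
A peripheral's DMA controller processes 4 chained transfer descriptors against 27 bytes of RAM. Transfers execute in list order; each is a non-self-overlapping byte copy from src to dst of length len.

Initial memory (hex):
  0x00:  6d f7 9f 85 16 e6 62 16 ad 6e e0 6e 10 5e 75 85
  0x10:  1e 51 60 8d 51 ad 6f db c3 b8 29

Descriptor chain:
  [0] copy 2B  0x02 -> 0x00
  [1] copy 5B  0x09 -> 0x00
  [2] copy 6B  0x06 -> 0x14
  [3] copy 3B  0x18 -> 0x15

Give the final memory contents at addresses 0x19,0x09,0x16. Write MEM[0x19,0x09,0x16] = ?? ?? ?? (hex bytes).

#0 dst[0x00+2] := {0x9f,0x85}
#1 dst[0x00+5] := {0x6e,0xe0,0x6e,0x10,0x5e}
#2 dst[0x14+6] := {0x62,0x16,0xad,0x6e,0xe0,0x6e}
#3 dst[0x15+3] := {0xe0,0x6e,0x29}
query mem[0x19]=0x6e, mem[0x09]=0x6e, mem[0x16]=0x6e

MEM[0x19,0x09,0x16] = 6e 6e 6e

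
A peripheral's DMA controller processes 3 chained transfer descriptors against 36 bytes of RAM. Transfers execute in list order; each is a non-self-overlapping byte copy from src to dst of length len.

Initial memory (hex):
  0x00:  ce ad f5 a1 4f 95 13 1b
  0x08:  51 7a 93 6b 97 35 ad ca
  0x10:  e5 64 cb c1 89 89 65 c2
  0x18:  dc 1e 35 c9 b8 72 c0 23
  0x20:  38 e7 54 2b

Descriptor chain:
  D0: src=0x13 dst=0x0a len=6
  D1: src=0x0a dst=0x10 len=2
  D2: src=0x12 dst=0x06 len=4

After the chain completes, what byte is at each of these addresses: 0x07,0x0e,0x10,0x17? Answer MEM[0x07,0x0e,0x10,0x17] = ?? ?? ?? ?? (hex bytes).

#0 dst[0x0a+6] := {0xc1,0x89,0x89,0x65,0xc2,0xdc}
#1 dst[0x10+2] := {0xc1,0x89}
#2 dst[0x06+4] := {0xcb,0xc1,0x89,0x89}
query mem[0x07]=0xc1, mem[0x0e]=0xc2, mem[0x10]=0xc1, mem[0x17]=0xc2

MEM[0x07,0x0e,0x10,0x17] = c1 c2 c1 c2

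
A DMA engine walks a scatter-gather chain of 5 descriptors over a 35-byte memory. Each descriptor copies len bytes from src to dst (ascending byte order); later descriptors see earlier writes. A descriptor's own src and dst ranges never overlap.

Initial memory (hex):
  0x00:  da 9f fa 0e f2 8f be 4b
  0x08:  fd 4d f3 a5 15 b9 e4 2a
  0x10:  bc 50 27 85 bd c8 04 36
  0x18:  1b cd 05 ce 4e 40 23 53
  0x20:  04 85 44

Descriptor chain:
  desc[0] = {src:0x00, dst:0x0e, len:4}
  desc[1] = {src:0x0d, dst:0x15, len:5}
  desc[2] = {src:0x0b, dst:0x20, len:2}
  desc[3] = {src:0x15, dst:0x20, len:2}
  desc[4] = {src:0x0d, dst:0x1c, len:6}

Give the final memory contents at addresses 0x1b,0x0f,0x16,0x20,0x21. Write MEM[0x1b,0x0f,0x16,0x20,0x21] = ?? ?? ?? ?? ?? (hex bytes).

#0 dst[0x0e+4] := {0xda,0x9f,0xfa,0x0e}
#1 dst[0x15+5] := {0xb9,0xda,0x9f,0xfa,0x0e}
#2 dst[0x20+2] := {0xa5,0x15}
#3 dst[0x20+2] := {0xb9,0xda}
#4 dst[0x1c+6] := {0xb9,0xda,0x9f,0xfa,0x0e,0x27}
query mem[0x1b]=0xce, mem[0x0f]=0x9f, mem[0x16]=0xda, mem[0x20]=0x0e, mem[0x21]=0x27

MEM[0x1b,0x0f,0x16,0x20,0x21] = ce 9f da 0e 27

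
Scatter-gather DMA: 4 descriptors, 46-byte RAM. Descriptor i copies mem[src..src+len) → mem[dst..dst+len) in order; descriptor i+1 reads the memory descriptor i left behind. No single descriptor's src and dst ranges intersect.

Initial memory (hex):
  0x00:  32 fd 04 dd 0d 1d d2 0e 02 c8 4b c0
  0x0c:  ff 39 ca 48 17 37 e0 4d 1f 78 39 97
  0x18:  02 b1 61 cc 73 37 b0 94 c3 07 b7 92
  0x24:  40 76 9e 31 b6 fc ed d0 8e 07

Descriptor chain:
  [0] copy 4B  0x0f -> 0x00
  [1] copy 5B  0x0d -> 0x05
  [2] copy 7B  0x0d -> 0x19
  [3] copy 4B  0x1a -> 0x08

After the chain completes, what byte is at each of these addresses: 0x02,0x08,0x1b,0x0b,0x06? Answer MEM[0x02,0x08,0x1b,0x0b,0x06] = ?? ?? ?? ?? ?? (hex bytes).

#0 dst[0x00+4] := {0x48,0x17,0x37,0xe0}
#1 dst[0x05+5] := {0x39,0xca,0x48,0x17,0x37}
#2 dst[0x19+7] := {0x39,0xca,0x48,0x17,0x37,0xe0,0x4d}
#3 dst[0x08+4] := {0xca,0x48,0x17,0x37}
query mem[0x02]=0x37, mem[0x08]=0xca, mem[0x1b]=0x48, mem[0x0b]=0x37, mem[0x06]=0xca

MEM[0x02,0x08,0x1b,0x0b,0x06] = 37 ca 48 37 ca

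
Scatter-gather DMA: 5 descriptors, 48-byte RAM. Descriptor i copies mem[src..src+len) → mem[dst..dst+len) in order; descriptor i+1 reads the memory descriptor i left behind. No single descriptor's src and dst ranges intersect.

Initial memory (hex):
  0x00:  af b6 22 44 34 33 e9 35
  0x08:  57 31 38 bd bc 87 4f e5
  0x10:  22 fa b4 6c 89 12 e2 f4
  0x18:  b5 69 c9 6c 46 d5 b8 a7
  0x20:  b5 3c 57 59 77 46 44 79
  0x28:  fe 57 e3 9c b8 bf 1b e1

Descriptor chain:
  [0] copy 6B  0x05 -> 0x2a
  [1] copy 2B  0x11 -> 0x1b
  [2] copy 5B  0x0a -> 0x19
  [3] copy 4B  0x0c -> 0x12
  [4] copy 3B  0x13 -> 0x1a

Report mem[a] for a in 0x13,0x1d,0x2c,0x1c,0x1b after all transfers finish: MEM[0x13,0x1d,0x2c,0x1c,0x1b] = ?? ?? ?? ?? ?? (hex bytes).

#0 dst[0x2a+6] := {0x33,0xe9,0x35,0x57,0x31,0x38}
#1 dst[0x1b+2] := {0xfa,0xb4}
#2 dst[0x19+5] := {0x38,0xbd,0xbc,0x87,0x4f}
#3 dst[0x12+4] := {0xbc,0x87,0x4f,0xe5}
#4 dst[0x1a+3] := {0x87,0x4f,0xe5}
query mem[0x13]=0x87, mem[0x1d]=0x4f, mem[0x2c]=0x35, mem[0x1c]=0xe5, mem[0x1b]=0x4f

MEM[0x13,0x1d,0x2c,0x1c,0x1b] = 87 4f 35 e5 4f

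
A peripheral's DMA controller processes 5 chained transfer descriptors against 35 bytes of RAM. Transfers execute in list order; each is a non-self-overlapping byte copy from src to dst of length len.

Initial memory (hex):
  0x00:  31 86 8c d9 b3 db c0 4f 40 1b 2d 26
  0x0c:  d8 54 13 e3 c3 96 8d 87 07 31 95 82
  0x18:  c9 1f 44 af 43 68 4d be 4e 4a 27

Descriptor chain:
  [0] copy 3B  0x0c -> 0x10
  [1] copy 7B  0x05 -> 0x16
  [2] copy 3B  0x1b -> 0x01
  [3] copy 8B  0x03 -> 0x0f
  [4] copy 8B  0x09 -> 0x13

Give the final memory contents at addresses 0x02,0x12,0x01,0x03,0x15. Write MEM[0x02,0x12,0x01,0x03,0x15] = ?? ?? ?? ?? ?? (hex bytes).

MEM[0x02,0x12,0x01,0x03,0x15] = 26 c0 2d 68 26

  after D0: wrote 3B at 0x10 = d85413
  after D1: wrote 7B at 0x16 = dbc04f401b2d26
  after D2: wrote 3B at 0x01 = 2d2668
  after D3: wrote 8B at 0x0f = 68b3dbc04f401b2d
  after D4: wrote 8B at 0x13 = 1b2d26d8541368b3
query mem[0x02]=0x26, mem[0x12]=0xc0, mem[0x01]=0x2d, mem[0x03]=0x68, mem[0x15]=0x26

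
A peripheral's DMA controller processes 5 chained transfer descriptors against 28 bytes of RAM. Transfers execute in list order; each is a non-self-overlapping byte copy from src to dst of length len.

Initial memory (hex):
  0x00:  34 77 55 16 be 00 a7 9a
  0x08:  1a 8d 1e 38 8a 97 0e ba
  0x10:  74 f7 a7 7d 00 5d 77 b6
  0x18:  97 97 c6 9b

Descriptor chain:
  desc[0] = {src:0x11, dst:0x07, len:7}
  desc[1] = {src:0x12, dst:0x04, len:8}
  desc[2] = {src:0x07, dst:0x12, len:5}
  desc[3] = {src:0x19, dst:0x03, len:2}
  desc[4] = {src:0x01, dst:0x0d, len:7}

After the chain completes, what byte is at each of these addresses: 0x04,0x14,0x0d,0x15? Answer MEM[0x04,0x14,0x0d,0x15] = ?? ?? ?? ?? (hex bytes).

#0 dst[0x07+7] := {0xf7,0xa7,0x7d,0x00,0x5d,0x77,0xb6}
#1 dst[0x04+8] := {0xa7,0x7d,0x00,0x5d,0x77,0xb6,0x97,0x97}
#2 dst[0x12+5] := {0x5d,0x77,0xb6,0x97,0x97}
#3 dst[0x03+2] := {0x97,0xc6}
#4 dst[0x0d+7] := {0x77,0x55,0x97,0xc6,0x7d,0x00,0x5d}
query mem[0x04]=0xc6, mem[0x14]=0xb6, mem[0x0d]=0x77, mem[0x15]=0x97

MEM[0x04,0x14,0x0d,0x15] = c6 b6 77 97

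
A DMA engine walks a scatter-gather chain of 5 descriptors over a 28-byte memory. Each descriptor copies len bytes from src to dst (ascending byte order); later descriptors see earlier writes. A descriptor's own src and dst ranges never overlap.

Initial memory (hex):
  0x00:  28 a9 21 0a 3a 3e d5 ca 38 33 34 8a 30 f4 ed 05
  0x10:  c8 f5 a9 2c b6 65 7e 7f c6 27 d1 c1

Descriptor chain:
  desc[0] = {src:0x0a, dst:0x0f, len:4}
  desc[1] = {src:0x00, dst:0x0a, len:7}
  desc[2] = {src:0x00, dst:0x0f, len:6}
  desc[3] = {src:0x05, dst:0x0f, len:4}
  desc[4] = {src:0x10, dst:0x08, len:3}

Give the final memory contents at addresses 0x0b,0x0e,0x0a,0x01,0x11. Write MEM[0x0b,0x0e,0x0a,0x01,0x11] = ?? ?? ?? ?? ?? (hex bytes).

  after D0: wrote 4B at 0x0f = 348a30f4
  after D1: wrote 7B at 0x0a = 28a9210a3a3ed5
  after D2: wrote 6B at 0x0f = 28a9210a3a3e
  after D3: wrote 4B at 0x0f = 3ed5ca38
  after D4: wrote 3B at 0x08 = d5ca38
query mem[0x0b]=0xa9, mem[0x0e]=0x3a, mem[0x0a]=0x38, mem[0x01]=0xa9, mem[0x11]=0xca

MEM[0x0b,0x0e,0x0a,0x01,0x11] = a9 3a 38 a9 ca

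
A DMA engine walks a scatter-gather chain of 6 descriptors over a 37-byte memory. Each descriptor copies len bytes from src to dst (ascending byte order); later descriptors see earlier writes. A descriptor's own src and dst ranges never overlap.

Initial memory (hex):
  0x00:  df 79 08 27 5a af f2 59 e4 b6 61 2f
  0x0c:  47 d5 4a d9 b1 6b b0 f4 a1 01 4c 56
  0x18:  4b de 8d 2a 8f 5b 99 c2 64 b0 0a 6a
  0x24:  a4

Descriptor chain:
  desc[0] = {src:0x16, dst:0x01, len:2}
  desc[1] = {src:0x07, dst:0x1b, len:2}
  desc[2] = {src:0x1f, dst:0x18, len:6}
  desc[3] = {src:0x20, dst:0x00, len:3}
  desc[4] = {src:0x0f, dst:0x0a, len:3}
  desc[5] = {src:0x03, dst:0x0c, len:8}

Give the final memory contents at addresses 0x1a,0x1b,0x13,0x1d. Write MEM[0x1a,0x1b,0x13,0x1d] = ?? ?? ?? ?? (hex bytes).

MEM[0x1a,0x1b,0x13,0x1d] = b0 0a d9 a4

[0] 0x16->0x01 len=2 : 4c 56
[1] 0x07->0x1b len=2 : 59 e4
[2] 0x1f->0x18 len=6 : c2 64 b0 0a 6a a4
[3] 0x20->0x00 len=3 : 64 b0 0a
[4] 0x0f->0x0a len=3 : d9 b1 6b
[5] 0x03->0x0c len=8 : 27 5a af f2 59 e4 b6 d9
query mem[0x1a]=0xb0, mem[0x1b]=0x0a, mem[0x13]=0xd9, mem[0x1d]=0xa4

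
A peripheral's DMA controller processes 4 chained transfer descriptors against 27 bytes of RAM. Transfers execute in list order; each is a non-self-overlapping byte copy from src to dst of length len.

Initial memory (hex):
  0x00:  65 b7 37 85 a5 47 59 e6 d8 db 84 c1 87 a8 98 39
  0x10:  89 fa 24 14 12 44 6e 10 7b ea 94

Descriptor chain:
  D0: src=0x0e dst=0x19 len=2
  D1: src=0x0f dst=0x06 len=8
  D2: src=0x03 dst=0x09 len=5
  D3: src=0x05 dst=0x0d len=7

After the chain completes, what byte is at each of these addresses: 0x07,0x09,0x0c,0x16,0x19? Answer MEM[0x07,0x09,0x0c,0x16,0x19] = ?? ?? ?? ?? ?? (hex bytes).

[0] 0x0e->0x19 len=2 : 98 39
[1] 0x0f->0x06 len=8 : 39 89 fa 24 14 12 44 6e
[2] 0x03->0x09 len=5 : 85 a5 47 39 89
[3] 0x05->0x0d len=7 : 47 39 89 fa 85 a5 47
query mem[0x07]=0x89, mem[0x09]=0x85, mem[0x0c]=0x39, mem[0x16]=0x6e, mem[0x19]=0x98

MEM[0x07,0x09,0x0c,0x16,0x19] = 89 85 39 6e 98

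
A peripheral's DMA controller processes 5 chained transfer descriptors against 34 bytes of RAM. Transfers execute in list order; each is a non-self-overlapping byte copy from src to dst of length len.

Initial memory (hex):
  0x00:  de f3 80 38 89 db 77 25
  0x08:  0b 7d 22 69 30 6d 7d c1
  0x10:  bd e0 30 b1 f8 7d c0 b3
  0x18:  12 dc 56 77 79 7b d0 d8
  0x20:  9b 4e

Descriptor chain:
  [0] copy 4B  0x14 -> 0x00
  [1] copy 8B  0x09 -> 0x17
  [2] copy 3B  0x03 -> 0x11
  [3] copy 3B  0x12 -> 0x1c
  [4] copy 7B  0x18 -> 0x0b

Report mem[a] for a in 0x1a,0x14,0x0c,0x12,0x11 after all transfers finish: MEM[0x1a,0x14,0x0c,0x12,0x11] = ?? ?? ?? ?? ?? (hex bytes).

MEM[0x1a,0x14,0x0c,0x12,0x11] = 30 f8 69 89 f8

#0 dst[0x00+4] := {0xf8,0x7d,0xc0,0xb3}
#1 dst[0x17+8] := {0x7d,0x22,0x69,0x30,0x6d,0x7d,0xc1,0xbd}
#2 dst[0x11+3] := {0xb3,0x89,0xdb}
#3 dst[0x1c+3] := {0x89,0xdb,0xf8}
#4 dst[0x0b+7] := {0x22,0x69,0x30,0x6d,0x89,0xdb,0xf8}
query mem[0x1a]=0x30, mem[0x14]=0xf8, mem[0x0c]=0x69, mem[0x12]=0x89, mem[0x11]=0xf8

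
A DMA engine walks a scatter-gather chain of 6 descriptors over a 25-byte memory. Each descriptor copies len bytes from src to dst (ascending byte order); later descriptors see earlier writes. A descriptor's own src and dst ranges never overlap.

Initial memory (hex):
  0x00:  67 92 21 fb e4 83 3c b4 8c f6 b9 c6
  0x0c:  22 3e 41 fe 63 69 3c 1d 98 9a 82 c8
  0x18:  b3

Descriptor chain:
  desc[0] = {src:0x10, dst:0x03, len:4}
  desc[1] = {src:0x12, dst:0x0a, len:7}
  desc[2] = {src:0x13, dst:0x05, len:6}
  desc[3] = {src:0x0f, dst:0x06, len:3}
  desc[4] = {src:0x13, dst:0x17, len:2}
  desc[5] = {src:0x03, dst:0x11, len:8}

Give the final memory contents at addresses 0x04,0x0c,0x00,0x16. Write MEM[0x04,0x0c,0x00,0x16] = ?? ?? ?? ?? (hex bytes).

MEM[0x04,0x0c,0x00,0x16] = 69 98 67 69

#0 dst[0x03+4] := {0x63,0x69,0x3c,0x1d}
#1 dst[0x0a+7] := {0x3c,0x1d,0x98,0x9a,0x82,0xc8,0xb3}
#2 dst[0x05+6] := {0x1d,0x98,0x9a,0x82,0xc8,0xb3}
#3 dst[0x06+3] := {0xc8,0xb3,0x69}
#4 dst[0x17+2] := {0x1d,0x98}
#5 dst[0x11+8] := {0x63,0x69,0x1d,0xc8,0xb3,0x69,0xc8,0xb3}
query mem[0x04]=0x69, mem[0x0c]=0x98, mem[0x00]=0x67, mem[0x16]=0x69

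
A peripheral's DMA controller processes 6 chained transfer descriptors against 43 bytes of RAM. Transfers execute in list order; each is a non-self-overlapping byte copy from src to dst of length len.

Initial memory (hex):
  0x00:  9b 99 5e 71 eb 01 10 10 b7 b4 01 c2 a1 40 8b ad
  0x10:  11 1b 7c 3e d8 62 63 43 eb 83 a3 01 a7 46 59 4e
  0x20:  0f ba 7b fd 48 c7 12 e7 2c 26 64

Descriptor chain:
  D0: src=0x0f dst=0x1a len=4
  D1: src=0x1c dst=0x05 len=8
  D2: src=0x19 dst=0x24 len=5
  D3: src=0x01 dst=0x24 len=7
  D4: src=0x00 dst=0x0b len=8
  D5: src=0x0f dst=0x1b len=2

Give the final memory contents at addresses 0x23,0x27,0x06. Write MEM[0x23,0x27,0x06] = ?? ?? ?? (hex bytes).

#0 dst[0x1a+4] := {0xad,0x11,0x1b,0x7c}
#1 dst[0x05+8] := {0x1b,0x7c,0x59,0x4e,0x0f,0xba,0x7b,0xfd}
#2 dst[0x24+5] := {0x83,0xad,0x11,0x1b,0x7c}
#3 dst[0x24+7] := {0x99,0x5e,0x71,0xeb,0x1b,0x7c,0x59}
#4 dst[0x0b+8] := {0x9b,0x99,0x5e,0x71,0xeb,0x1b,0x7c,0x59}
#5 dst[0x1b+2] := {0xeb,0x1b}
query mem[0x23]=0xfd, mem[0x27]=0xeb, mem[0x06]=0x7c

MEM[0x23,0x27,0x06] = fd eb 7c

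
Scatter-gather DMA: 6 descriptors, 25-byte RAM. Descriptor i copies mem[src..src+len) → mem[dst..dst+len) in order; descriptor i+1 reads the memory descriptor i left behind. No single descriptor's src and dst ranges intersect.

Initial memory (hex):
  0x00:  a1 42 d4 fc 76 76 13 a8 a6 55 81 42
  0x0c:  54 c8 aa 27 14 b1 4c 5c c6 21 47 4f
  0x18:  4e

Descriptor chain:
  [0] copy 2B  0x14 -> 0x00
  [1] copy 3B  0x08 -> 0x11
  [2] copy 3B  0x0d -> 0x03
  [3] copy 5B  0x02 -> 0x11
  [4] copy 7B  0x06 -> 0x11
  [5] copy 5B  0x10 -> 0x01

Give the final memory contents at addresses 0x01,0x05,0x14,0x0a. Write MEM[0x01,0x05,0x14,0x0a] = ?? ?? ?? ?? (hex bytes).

MEM[0x01,0x05,0x14,0x0a] = 14 55 55 81

[0] 0x14->0x00 len=2 : c6 21
[1] 0x08->0x11 len=3 : a6 55 81
[2] 0x0d->0x03 len=3 : c8 aa 27
[3] 0x02->0x11 len=5 : d4 c8 aa 27 13
[4] 0x06->0x11 len=7 : 13 a8 a6 55 81 42 54
[5] 0x10->0x01 len=5 : 14 13 a8 a6 55
query mem[0x01]=0x14, mem[0x05]=0x55, mem[0x14]=0x55, mem[0x0a]=0x81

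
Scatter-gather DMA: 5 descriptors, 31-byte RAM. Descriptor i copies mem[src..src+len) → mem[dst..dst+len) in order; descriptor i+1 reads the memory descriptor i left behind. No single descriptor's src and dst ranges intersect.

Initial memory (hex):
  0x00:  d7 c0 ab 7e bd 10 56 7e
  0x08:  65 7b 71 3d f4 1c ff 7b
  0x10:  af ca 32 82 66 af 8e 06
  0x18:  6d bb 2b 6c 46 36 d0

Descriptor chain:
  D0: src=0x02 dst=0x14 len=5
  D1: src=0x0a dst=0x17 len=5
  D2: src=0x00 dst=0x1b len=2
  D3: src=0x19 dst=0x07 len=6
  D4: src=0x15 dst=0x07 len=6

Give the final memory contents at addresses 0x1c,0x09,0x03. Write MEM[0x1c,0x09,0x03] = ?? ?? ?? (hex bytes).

  after D0: wrote 5B at 0x14 = ab7ebd1056
  after D1: wrote 5B at 0x17 = 713df41cff
  after D2: wrote 2B at 0x1b = d7c0
  after D3: wrote 6B at 0x07 = f41cd7c036d0
  after D4: wrote 6B at 0x07 = 7ebd713df41c
query mem[0x1c]=0xc0, mem[0x09]=0x71, mem[0x03]=0x7e

MEM[0x1c,0x09,0x03] = c0 71 7e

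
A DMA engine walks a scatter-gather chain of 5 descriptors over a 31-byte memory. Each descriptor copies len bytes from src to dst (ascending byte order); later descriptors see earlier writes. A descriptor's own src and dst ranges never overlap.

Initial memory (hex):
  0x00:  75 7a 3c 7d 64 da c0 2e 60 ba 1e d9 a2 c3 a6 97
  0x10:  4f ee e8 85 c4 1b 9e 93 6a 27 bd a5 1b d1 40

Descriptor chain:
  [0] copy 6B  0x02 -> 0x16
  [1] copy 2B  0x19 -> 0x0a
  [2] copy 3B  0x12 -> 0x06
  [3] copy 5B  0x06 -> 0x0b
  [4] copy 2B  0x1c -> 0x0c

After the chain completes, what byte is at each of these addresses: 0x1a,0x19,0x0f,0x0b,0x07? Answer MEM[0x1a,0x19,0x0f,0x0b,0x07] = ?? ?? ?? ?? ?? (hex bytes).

#0 dst[0x16+6] := {0x3c,0x7d,0x64,0xda,0xc0,0x2e}
#1 dst[0x0a+2] := {0xda,0xc0}
#2 dst[0x06+3] := {0xe8,0x85,0xc4}
#3 dst[0x0b+5] := {0xe8,0x85,0xc4,0xba,0xda}
#4 dst[0x0c+2] := {0x1b,0xd1}
query mem[0x1a]=0xc0, mem[0x19]=0xda, mem[0x0f]=0xda, mem[0x0b]=0xe8, mem[0x07]=0x85

MEM[0x1a,0x19,0x0f,0x0b,0x07] = c0 da da e8 85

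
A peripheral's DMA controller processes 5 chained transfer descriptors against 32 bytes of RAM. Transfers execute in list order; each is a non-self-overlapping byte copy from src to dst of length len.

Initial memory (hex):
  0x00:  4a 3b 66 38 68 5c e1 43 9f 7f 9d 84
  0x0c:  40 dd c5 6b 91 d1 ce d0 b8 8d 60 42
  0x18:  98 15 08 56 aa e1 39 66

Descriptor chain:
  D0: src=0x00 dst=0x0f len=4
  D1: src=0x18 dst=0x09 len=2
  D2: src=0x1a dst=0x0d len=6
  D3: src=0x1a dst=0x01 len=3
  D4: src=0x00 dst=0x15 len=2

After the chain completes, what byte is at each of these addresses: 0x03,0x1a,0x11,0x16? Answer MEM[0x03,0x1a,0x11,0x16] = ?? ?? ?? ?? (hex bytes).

#0 dst[0x0f+4] := {0x4a,0x3b,0x66,0x38}
#1 dst[0x09+2] := {0x98,0x15}
#2 dst[0x0d+6] := {0x08,0x56,0xaa,0xe1,0x39,0x66}
#3 dst[0x01+3] := {0x08,0x56,0xaa}
#4 dst[0x15+2] := {0x4a,0x08}
query mem[0x03]=0xaa, mem[0x1a]=0x08, mem[0x11]=0x39, mem[0x16]=0x08

MEM[0x03,0x1a,0x11,0x16] = aa 08 39 08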